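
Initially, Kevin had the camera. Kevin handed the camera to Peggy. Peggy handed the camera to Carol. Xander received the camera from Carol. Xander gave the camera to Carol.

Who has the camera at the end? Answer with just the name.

Answer: Carol

Derivation:
Tracking the camera through each event:
Start: Kevin has the camera.
After event 1: Peggy has the camera.
After event 2: Carol has the camera.
After event 3: Xander has the camera.
After event 4: Carol has the camera.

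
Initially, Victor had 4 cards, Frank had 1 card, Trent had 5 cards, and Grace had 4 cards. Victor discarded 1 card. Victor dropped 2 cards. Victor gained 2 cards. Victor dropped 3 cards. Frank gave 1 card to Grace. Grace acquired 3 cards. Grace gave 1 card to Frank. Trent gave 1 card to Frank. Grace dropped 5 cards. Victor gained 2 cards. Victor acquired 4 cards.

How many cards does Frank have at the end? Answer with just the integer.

Answer: 2

Derivation:
Tracking counts step by step:
Start: Victor=4, Frank=1, Trent=5, Grace=4
Event 1 (Victor -1): Victor: 4 -> 3. State: Victor=3, Frank=1, Trent=5, Grace=4
Event 2 (Victor -2): Victor: 3 -> 1. State: Victor=1, Frank=1, Trent=5, Grace=4
Event 3 (Victor +2): Victor: 1 -> 3. State: Victor=3, Frank=1, Trent=5, Grace=4
Event 4 (Victor -3): Victor: 3 -> 0. State: Victor=0, Frank=1, Trent=5, Grace=4
Event 5 (Frank -> Grace, 1): Frank: 1 -> 0, Grace: 4 -> 5. State: Victor=0, Frank=0, Trent=5, Grace=5
Event 6 (Grace +3): Grace: 5 -> 8. State: Victor=0, Frank=0, Trent=5, Grace=8
Event 7 (Grace -> Frank, 1): Grace: 8 -> 7, Frank: 0 -> 1. State: Victor=0, Frank=1, Trent=5, Grace=7
Event 8 (Trent -> Frank, 1): Trent: 5 -> 4, Frank: 1 -> 2. State: Victor=0, Frank=2, Trent=4, Grace=7
Event 9 (Grace -5): Grace: 7 -> 2. State: Victor=0, Frank=2, Trent=4, Grace=2
Event 10 (Victor +2): Victor: 0 -> 2. State: Victor=2, Frank=2, Trent=4, Grace=2
Event 11 (Victor +4): Victor: 2 -> 6. State: Victor=6, Frank=2, Trent=4, Grace=2

Frank's final count: 2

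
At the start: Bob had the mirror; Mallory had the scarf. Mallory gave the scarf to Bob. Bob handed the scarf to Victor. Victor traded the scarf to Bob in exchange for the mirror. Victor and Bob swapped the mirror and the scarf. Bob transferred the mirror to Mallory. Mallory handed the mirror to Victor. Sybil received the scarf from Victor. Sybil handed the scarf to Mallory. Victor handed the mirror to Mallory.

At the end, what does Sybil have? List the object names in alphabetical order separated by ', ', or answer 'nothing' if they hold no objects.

Answer: nothing

Derivation:
Tracking all object holders:
Start: mirror:Bob, scarf:Mallory
Event 1 (give scarf: Mallory -> Bob). State: mirror:Bob, scarf:Bob
Event 2 (give scarf: Bob -> Victor). State: mirror:Bob, scarf:Victor
Event 3 (swap scarf<->mirror: now scarf:Bob, mirror:Victor). State: mirror:Victor, scarf:Bob
Event 4 (swap mirror<->scarf: now mirror:Bob, scarf:Victor). State: mirror:Bob, scarf:Victor
Event 5 (give mirror: Bob -> Mallory). State: mirror:Mallory, scarf:Victor
Event 6 (give mirror: Mallory -> Victor). State: mirror:Victor, scarf:Victor
Event 7 (give scarf: Victor -> Sybil). State: mirror:Victor, scarf:Sybil
Event 8 (give scarf: Sybil -> Mallory). State: mirror:Victor, scarf:Mallory
Event 9 (give mirror: Victor -> Mallory). State: mirror:Mallory, scarf:Mallory

Final state: mirror:Mallory, scarf:Mallory
Sybil holds: (nothing).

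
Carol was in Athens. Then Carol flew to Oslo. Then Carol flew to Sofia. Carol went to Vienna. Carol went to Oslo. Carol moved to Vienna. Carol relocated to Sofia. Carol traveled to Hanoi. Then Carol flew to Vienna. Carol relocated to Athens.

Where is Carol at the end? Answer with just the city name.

Answer: Athens

Derivation:
Tracking Carol's location:
Start: Carol is in Athens.
After move 1: Athens -> Oslo. Carol is in Oslo.
After move 2: Oslo -> Sofia. Carol is in Sofia.
After move 3: Sofia -> Vienna. Carol is in Vienna.
After move 4: Vienna -> Oslo. Carol is in Oslo.
After move 5: Oslo -> Vienna. Carol is in Vienna.
After move 6: Vienna -> Sofia. Carol is in Sofia.
After move 7: Sofia -> Hanoi. Carol is in Hanoi.
After move 8: Hanoi -> Vienna. Carol is in Vienna.
After move 9: Vienna -> Athens. Carol is in Athens.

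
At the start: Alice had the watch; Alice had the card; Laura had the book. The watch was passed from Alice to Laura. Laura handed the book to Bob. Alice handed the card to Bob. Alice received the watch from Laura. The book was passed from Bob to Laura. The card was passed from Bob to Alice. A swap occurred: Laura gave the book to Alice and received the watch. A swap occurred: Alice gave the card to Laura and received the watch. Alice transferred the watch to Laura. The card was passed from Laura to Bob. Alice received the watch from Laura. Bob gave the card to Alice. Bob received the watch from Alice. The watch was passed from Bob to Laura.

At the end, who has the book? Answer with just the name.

Answer: Alice

Derivation:
Tracking all object holders:
Start: watch:Alice, card:Alice, book:Laura
Event 1 (give watch: Alice -> Laura). State: watch:Laura, card:Alice, book:Laura
Event 2 (give book: Laura -> Bob). State: watch:Laura, card:Alice, book:Bob
Event 3 (give card: Alice -> Bob). State: watch:Laura, card:Bob, book:Bob
Event 4 (give watch: Laura -> Alice). State: watch:Alice, card:Bob, book:Bob
Event 5 (give book: Bob -> Laura). State: watch:Alice, card:Bob, book:Laura
Event 6 (give card: Bob -> Alice). State: watch:Alice, card:Alice, book:Laura
Event 7 (swap book<->watch: now book:Alice, watch:Laura). State: watch:Laura, card:Alice, book:Alice
Event 8 (swap card<->watch: now card:Laura, watch:Alice). State: watch:Alice, card:Laura, book:Alice
Event 9 (give watch: Alice -> Laura). State: watch:Laura, card:Laura, book:Alice
Event 10 (give card: Laura -> Bob). State: watch:Laura, card:Bob, book:Alice
Event 11 (give watch: Laura -> Alice). State: watch:Alice, card:Bob, book:Alice
Event 12 (give card: Bob -> Alice). State: watch:Alice, card:Alice, book:Alice
Event 13 (give watch: Alice -> Bob). State: watch:Bob, card:Alice, book:Alice
Event 14 (give watch: Bob -> Laura). State: watch:Laura, card:Alice, book:Alice

Final state: watch:Laura, card:Alice, book:Alice
The book is held by Alice.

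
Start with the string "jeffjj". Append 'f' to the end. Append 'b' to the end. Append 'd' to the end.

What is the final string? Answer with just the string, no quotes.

Applying each edit step by step:
Start: "jeffjj"
Op 1 (append 'f'): "jeffjj" -> "jeffjjf"
Op 2 (append 'b'): "jeffjjf" -> "jeffjjfb"
Op 3 (append 'd'): "jeffjjfb" -> "jeffjjfbd"

Answer: jeffjjfbd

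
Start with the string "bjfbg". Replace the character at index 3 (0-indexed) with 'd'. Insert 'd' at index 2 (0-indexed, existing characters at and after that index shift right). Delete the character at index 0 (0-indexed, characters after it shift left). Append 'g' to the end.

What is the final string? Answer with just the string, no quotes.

Applying each edit step by step:
Start: "bjfbg"
Op 1 (replace idx 3: 'b' -> 'd'): "bjfbg" -> "bjfdg"
Op 2 (insert 'd' at idx 2): "bjfdg" -> "bjdfdg"
Op 3 (delete idx 0 = 'b'): "bjdfdg" -> "jdfdg"
Op 4 (append 'g'): "jdfdg" -> "jdfdgg"

Answer: jdfdgg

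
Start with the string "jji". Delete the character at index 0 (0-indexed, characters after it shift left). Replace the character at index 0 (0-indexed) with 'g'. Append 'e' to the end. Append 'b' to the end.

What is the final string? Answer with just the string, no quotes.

Applying each edit step by step:
Start: "jji"
Op 1 (delete idx 0 = 'j'): "jji" -> "ji"
Op 2 (replace idx 0: 'j' -> 'g'): "ji" -> "gi"
Op 3 (append 'e'): "gi" -> "gie"
Op 4 (append 'b'): "gie" -> "gieb"

Answer: gieb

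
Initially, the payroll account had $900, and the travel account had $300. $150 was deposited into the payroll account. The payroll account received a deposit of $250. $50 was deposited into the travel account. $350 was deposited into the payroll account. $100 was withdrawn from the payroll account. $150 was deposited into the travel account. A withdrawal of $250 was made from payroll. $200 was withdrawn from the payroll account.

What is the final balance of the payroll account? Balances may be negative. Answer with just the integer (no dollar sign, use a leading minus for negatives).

Tracking account balances step by step:
Start: payroll=900, travel=300
Event 1 (deposit 150 to payroll): payroll: 900 + 150 = 1050. Balances: payroll=1050, travel=300
Event 2 (deposit 250 to payroll): payroll: 1050 + 250 = 1300. Balances: payroll=1300, travel=300
Event 3 (deposit 50 to travel): travel: 300 + 50 = 350. Balances: payroll=1300, travel=350
Event 4 (deposit 350 to payroll): payroll: 1300 + 350 = 1650. Balances: payroll=1650, travel=350
Event 5 (withdraw 100 from payroll): payroll: 1650 - 100 = 1550. Balances: payroll=1550, travel=350
Event 6 (deposit 150 to travel): travel: 350 + 150 = 500. Balances: payroll=1550, travel=500
Event 7 (withdraw 250 from payroll): payroll: 1550 - 250 = 1300. Balances: payroll=1300, travel=500
Event 8 (withdraw 200 from payroll): payroll: 1300 - 200 = 1100. Balances: payroll=1100, travel=500

Final balance of payroll: 1100

Answer: 1100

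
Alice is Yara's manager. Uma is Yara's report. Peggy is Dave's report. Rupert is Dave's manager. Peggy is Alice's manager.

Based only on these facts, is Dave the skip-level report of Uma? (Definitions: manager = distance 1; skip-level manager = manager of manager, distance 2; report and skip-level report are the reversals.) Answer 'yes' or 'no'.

Reconstructing the manager chain from the given facts:
  Rupert -> Dave -> Peggy -> Alice -> Yara -> Uma
(each arrow means 'manager of the next')
Positions in the chain (0 = top):
  position of Rupert: 0
  position of Dave: 1
  position of Peggy: 2
  position of Alice: 3
  position of Yara: 4
  position of Uma: 5

Dave is at position 1, Uma is at position 5; signed distance (j - i) = 4.
'skip-level report' requires j - i = -2. Actual distance is 4, so the relation does NOT hold.

Answer: no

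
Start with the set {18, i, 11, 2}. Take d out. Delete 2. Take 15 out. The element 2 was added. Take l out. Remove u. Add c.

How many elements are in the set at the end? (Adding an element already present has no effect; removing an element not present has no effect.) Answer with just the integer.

Answer: 5

Derivation:
Tracking the set through each operation:
Start: {11, 18, 2, i}
Event 1 (remove d): not present, no change. Set: {11, 18, 2, i}
Event 2 (remove 2): removed. Set: {11, 18, i}
Event 3 (remove 15): not present, no change. Set: {11, 18, i}
Event 4 (add 2): added. Set: {11, 18, 2, i}
Event 5 (remove l): not present, no change. Set: {11, 18, 2, i}
Event 6 (remove u): not present, no change. Set: {11, 18, 2, i}
Event 7 (add c): added. Set: {11, 18, 2, c, i}

Final set: {11, 18, 2, c, i} (size 5)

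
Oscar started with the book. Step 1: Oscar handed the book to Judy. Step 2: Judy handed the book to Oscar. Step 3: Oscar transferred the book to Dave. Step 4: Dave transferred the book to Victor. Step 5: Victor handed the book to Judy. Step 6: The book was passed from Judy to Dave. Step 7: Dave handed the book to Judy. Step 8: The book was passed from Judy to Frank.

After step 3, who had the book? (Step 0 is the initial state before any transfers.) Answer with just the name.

Answer: Dave

Derivation:
Tracking the book holder through step 3:
After step 0 (start): Oscar
After step 1: Judy
After step 2: Oscar
After step 3: Dave

At step 3, the holder is Dave.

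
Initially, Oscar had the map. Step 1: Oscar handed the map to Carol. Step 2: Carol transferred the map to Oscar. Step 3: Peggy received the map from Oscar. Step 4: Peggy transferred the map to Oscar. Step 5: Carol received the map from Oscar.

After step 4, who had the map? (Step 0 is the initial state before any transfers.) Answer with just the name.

Answer: Oscar

Derivation:
Tracking the map holder through step 4:
After step 0 (start): Oscar
After step 1: Carol
After step 2: Oscar
After step 3: Peggy
After step 4: Oscar

At step 4, the holder is Oscar.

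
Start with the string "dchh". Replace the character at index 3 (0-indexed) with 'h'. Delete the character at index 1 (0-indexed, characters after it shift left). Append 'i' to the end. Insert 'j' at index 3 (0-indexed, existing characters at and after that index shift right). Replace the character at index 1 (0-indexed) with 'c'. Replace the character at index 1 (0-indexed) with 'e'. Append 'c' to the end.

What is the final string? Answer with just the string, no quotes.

Answer: dehjic

Derivation:
Applying each edit step by step:
Start: "dchh"
Op 1 (replace idx 3: 'h' -> 'h'): "dchh" -> "dchh"
Op 2 (delete idx 1 = 'c'): "dchh" -> "dhh"
Op 3 (append 'i'): "dhh" -> "dhhi"
Op 4 (insert 'j' at idx 3): "dhhi" -> "dhhji"
Op 5 (replace idx 1: 'h' -> 'c'): "dhhji" -> "dchji"
Op 6 (replace idx 1: 'c' -> 'e'): "dchji" -> "dehji"
Op 7 (append 'c'): "dehji" -> "dehjic"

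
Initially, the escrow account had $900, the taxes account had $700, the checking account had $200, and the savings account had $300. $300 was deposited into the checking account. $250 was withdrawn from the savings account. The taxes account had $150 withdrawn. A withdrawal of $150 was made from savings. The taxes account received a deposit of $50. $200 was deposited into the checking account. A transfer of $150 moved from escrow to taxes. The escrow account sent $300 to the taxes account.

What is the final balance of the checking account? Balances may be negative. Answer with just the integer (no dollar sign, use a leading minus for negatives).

Tracking account balances step by step:
Start: escrow=900, taxes=700, checking=200, savings=300
Event 1 (deposit 300 to checking): checking: 200 + 300 = 500. Balances: escrow=900, taxes=700, checking=500, savings=300
Event 2 (withdraw 250 from savings): savings: 300 - 250 = 50. Balances: escrow=900, taxes=700, checking=500, savings=50
Event 3 (withdraw 150 from taxes): taxes: 700 - 150 = 550. Balances: escrow=900, taxes=550, checking=500, savings=50
Event 4 (withdraw 150 from savings): savings: 50 - 150 = -100. Balances: escrow=900, taxes=550, checking=500, savings=-100
Event 5 (deposit 50 to taxes): taxes: 550 + 50 = 600. Balances: escrow=900, taxes=600, checking=500, savings=-100
Event 6 (deposit 200 to checking): checking: 500 + 200 = 700. Balances: escrow=900, taxes=600, checking=700, savings=-100
Event 7 (transfer 150 escrow -> taxes): escrow: 900 - 150 = 750, taxes: 600 + 150 = 750. Balances: escrow=750, taxes=750, checking=700, savings=-100
Event 8 (transfer 300 escrow -> taxes): escrow: 750 - 300 = 450, taxes: 750 + 300 = 1050. Balances: escrow=450, taxes=1050, checking=700, savings=-100

Final balance of checking: 700

Answer: 700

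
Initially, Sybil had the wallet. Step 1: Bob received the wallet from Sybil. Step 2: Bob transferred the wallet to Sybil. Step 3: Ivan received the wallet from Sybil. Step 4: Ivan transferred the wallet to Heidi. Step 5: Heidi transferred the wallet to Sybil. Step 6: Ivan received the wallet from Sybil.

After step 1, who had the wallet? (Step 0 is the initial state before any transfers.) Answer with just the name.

Tracking the wallet holder through step 1:
After step 0 (start): Sybil
After step 1: Bob

At step 1, the holder is Bob.

Answer: Bob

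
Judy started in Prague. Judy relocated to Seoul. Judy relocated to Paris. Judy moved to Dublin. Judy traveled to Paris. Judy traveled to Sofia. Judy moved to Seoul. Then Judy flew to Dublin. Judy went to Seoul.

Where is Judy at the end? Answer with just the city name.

Tracking Judy's location:
Start: Judy is in Prague.
After move 1: Prague -> Seoul. Judy is in Seoul.
After move 2: Seoul -> Paris. Judy is in Paris.
After move 3: Paris -> Dublin. Judy is in Dublin.
After move 4: Dublin -> Paris. Judy is in Paris.
After move 5: Paris -> Sofia. Judy is in Sofia.
After move 6: Sofia -> Seoul. Judy is in Seoul.
After move 7: Seoul -> Dublin. Judy is in Dublin.
After move 8: Dublin -> Seoul. Judy is in Seoul.

Answer: Seoul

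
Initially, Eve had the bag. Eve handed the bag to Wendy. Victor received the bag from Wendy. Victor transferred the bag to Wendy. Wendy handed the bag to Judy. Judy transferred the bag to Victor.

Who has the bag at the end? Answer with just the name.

Tracking the bag through each event:
Start: Eve has the bag.
After event 1: Wendy has the bag.
After event 2: Victor has the bag.
After event 3: Wendy has the bag.
After event 4: Judy has the bag.
After event 5: Victor has the bag.

Answer: Victor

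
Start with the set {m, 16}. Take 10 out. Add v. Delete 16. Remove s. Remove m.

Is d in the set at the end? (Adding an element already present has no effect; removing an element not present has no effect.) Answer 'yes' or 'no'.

Tracking the set through each operation:
Start: {16, m}
Event 1 (remove 10): not present, no change. Set: {16, m}
Event 2 (add v): added. Set: {16, m, v}
Event 3 (remove 16): removed. Set: {m, v}
Event 4 (remove s): not present, no change. Set: {m, v}
Event 5 (remove m): removed. Set: {v}

Final set: {v} (size 1)
d is NOT in the final set.

Answer: no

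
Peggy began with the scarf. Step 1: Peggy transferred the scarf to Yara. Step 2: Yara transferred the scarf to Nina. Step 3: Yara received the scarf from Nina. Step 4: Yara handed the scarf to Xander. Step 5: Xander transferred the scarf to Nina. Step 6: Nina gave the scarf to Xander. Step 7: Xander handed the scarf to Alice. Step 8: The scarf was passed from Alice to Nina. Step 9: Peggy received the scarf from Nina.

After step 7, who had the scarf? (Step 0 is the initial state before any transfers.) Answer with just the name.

Answer: Alice

Derivation:
Tracking the scarf holder through step 7:
After step 0 (start): Peggy
After step 1: Yara
After step 2: Nina
After step 3: Yara
After step 4: Xander
After step 5: Nina
After step 6: Xander
After step 7: Alice

At step 7, the holder is Alice.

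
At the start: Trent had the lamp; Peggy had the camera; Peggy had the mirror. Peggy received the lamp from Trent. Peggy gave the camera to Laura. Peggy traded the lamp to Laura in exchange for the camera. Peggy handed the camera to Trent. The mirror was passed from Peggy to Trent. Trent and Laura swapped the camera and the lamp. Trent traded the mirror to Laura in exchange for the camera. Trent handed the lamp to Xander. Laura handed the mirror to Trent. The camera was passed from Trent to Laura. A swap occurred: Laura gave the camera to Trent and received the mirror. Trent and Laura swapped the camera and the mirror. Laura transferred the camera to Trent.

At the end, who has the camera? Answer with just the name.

Tracking all object holders:
Start: lamp:Trent, camera:Peggy, mirror:Peggy
Event 1 (give lamp: Trent -> Peggy). State: lamp:Peggy, camera:Peggy, mirror:Peggy
Event 2 (give camera: Peggy -> Laura). State: lamp:Peggy, camera:Laura, mirror:Peggy
Event 3 (swap lamp<->camera: now lamp:Laura, camera:Peggy). State: lamp:Laura, camera:Peggy, mirror:Peggy
Event 4 (give camera: Peggy -> Trent). State: lamp:Laura, camera:Trent, mirror:Peggy
Event 5 (give mirror: Peggy -> Trent). State: lamp:Laura, camera:Trent, mirror:Trent
Event 6 (swap camera<->lamp: now camera:Laura, lamp:Trent). State: lamp:Trent, camera:Laura, mirror:Trent
Event 7 (swap mirror<->camera: now mirror:Laura, camera:Trent). State: lamp:Trent, camera:Trent, mirror:Laura
Event 8 (give lamp: Trent -> Xander). State: lamp:Xander, camera:Trent, mirror:Laura
Event 9 (give mirror: Laura -> Trent). State: lamp:Xander, camera:Trent, mirror:Trent
Event 10 (give camera: Trent -> Laura). State: lamp:Xander, camera:Laura, mirror:Trent
Event 11 (swap camera<->mirror: now camera:Trent, mirror:Laura). State: lamp:Xander, camera:Trent, mirror:Laura
Event 12 (swap camera<->mirror: now camera:Laura, mirror:Trent). State: lamp:Xander, camera:Laura, mirror:Trent
Event 13 (give camera: Laura -> Trent). State: lamp:Xander, camera:Trent, mirror:Trent

Final state: lamp:Xander, camera:Trent, mirror:Trent
The camera is held by Trent.

Answer: Trent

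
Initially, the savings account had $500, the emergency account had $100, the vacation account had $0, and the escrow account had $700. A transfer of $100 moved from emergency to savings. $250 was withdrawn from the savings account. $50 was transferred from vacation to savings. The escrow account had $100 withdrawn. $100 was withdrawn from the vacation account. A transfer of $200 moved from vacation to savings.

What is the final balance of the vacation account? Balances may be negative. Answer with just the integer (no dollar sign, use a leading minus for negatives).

Answer: -350

Derivation:
Tracking account balances step by step:
Start: savings=500, emergency=100, vacation=0, escrow=700
Event 1 (transfer 100 emergency -> savings): emergency: 100 - 100 = 0, savings: 500 + 100 = 600. Balances: savings=600, emergency=0, vacation=0, escrow=700
Event 2 (withdraw 250 from savings): savings: 600 - 250 = 350. Balances: savings=350, emergency=0, vacation=0, escrow=700
Event 3 (transfer 50 vacation -> savings): vacation: 0 - 50 = -50, savings: 350 + 50 = 400. Balances: savings=400, emergency=0, vacation=-50, escrow=700
Event 4 (withdraw 100 from escrow): escrow: 700 - 100 = 600. Balances: savings=400, emergency=0, vacation=-50, escrow=600
Event 5 (withdraw 100 from vacation): vacation: -50 - 100 = -150. Balances: savings=400, emergency=0, vacation=-150, escrow=600
Event 6 (transfer 200 vacation -> savings): vacation: -150 - 200 = -350, savings: 400 + 200 = 600. Balances: savings=600, emergency=0, vacation=-350, escrow=600

Final balance of vacation: -350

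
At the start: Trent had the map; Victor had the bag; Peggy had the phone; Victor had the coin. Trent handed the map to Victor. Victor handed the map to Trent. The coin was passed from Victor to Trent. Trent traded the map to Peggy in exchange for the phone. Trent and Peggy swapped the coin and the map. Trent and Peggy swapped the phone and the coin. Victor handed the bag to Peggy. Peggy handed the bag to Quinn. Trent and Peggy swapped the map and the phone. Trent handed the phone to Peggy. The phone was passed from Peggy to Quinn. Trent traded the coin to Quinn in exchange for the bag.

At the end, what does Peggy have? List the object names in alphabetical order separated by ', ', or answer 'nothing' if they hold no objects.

Tracking all object holders:
Start: map:Trent, bag:Victor, phone:Peggy, coin:Victor
Event 1 (give map: Trent -> Victor). State: map:Victor, bag:Victor, phone:Peggy, coin:Victor
Event 2 (give map: Victor -> Trent). State: map:Trent, bag:Victor, phone:Peggy, coin:Victor
Event 3 (give coin: Victor -> Trent). State: map:Trent, bag:Victor, phone:Peggy, coin:Trent
Event 4 (swap map<->phone: now map:Peggy, phone:Trent). State: map:Peggy, bag:Victor, phone:Trent, coin:Trent
Event 5 (swap coin<->map: now coin:Peggy, map:Trent). State: map:Trent, bag:Victor, phone:Trent, coin:Peggy
Event 6 (swap phone<->coin: now phone:Peggy, coin:Trent). State: map:Trent, bag:Victor, phone:Peggy, coin:Trent
Event 7 (give bag: Victor -> Peggy). State: map:Trent, bag:Peggy, phone:Peggy, coin:Trent
Event 8 (give bag: Peggy -> Quinn). State: map:Trent, bag:Quinn, phone:Peggy, coin:Trent
Event 9 (swap map<->phone: now map:Peggy, phone:Trent). State: map:Peggy, bag:Quinn, phone:Trent, coin:Trent
Event 10 (give phone: Trent -> Peggy). State: map:Peggy, bag:Quinn, phone:Peggy, coin:Trent
Event 11 (give phone: Peggy -> Quinn). State: map:Peggy, bag:Quinn, phone:Quinn, coin:Trent
Event 12 (swap coin<->bag: now coin:Quinn, bag:Trent). State: map:Peggy, bag:Trent, phone:Quinn, coin:Quinn

Final state: map:Peggy, bag:Trent, phone:Quinn, coin:Quinn
Peggy holds: map.

Answer: map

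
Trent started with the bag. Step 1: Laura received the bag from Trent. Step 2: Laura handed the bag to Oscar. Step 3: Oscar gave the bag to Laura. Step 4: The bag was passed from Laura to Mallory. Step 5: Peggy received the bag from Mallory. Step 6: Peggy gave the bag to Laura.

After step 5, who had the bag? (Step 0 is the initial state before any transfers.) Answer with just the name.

Answer: Peggy

Derivation:
Tracking the bag holder through step 5:
After step 0 (start): Trent
After step 1: Laura
After step 2: Oscar
After step 3: Laura
After step 4: Mallory
After step 5: Peggy

At step 5, the holder is Peggy.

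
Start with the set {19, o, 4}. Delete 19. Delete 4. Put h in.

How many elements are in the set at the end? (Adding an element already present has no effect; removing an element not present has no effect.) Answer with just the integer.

Tracking the set through each operation:
Start: {19, 4, o}
Event 1 (remove 19): removed. Set: {4, o}
Event 2 (remove 4): removed. Set: {o}
Event 3 (add h): added. Set: {h, o}

Final set: {h, o} (size 2)

Answer: 2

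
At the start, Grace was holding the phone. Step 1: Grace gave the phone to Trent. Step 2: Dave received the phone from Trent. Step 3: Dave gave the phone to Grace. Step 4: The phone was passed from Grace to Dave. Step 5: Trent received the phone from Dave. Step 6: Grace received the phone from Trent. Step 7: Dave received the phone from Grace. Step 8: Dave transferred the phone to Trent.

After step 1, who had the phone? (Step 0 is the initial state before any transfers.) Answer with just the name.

Tracking the phone holder through step 1:
After step 0 (start): Grace
After step 1: Trent

At step 1, the holder is Trent.

Answer: Trent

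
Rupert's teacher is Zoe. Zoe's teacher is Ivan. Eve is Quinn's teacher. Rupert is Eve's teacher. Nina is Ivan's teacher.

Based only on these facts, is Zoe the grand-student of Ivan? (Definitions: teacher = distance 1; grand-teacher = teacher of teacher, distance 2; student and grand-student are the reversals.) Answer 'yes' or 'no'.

Answer: no

Derivation:
Reconstructing the teacher chain from the given facts:
  Nina -> Ivan -> Zoe -> Rupert -> Eve -> Quinn
(each arrow means 'teacher of the next')
Positions in the chain (0 = top):
  position of Nina: 0
  position of Ivan: 1
  position of Zoe: 2
  position of Rupert: 3
  position of Eve: 4
  position of Quinn: 5

Zoe is at position 2, Ivan is at position 1; signed distance (j - i) = -1.
'grand-student' requires j - i = -2. Actual distance is -1, so the relation does NOT hold.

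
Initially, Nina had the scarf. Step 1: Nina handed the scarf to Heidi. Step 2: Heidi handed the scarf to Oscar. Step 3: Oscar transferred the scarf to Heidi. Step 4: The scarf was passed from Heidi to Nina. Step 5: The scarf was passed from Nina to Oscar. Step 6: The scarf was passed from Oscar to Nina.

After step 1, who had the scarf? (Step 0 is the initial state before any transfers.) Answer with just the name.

Tracking the scarf holder through step 1:
After step 0 (start): Nina
After step 1: Heidi

At step 1, the holder is Heidi.

Answer: Heidi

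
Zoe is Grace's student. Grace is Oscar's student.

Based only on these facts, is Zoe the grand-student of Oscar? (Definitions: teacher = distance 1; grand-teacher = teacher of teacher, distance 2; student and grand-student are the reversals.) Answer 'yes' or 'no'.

Reconstructing the teacher chain from the given facts:
  Oscar -> Grace -> Zoe
(each arrow means 'teacher of the next')
Positions in the chain (0 = top):
  position of Oscar: 0
  position of Grace: 1
  position of Zoe: 2

Zoe is at position 2, Oscar is at position 0; signed distance (j - i) = -2.
'grand-student' requires j - i = -2. Actual distance is -2, so the relation HOLDS.

Answer: yes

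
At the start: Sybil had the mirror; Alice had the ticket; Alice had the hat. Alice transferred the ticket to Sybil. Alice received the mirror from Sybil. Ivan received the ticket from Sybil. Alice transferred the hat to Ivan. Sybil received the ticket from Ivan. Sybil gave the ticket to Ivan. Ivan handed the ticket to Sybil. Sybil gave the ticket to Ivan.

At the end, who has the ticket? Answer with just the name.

Tracking all object holders:
Start: mirror:Sybil, ticket:Alice, hat:Alice
Event 1 (give ticket: Alice -> Sybil). State: mirror:Sybil, ticket:Sybil, hat:Alice
Event 2 (give mirror: Sybil -> Alice). State: mirror:Alice, ticket:Sybil, hat:Alice
Event 3 (give ticket: Sybil -> Ivan). State: mirror:Alice, ticket:Ivan, hat:Alice
Event 4 (give hat: Alice -> Ivan). State: mirror:Alice, ticket:Ivan, hat:Ivan
Event 5 (give ticket: Ivan -> Sybil). State: mirror:Alice, ticket:Sybil, hat:Ivan
Event 6 (give ticket: Sybil -> Ivan). State: mirror:Alice, ticket:Ivan, hat:Ivan
Event 7 (give ticket: Ivan -> Sybil). State: mirror:Alice, ticket:Sybil, hat:Ivan
Event 8 (give ticket: Sybil -> Ivan). State: mirror:Alice, ticket:Ivan, hat:Ivan

Final state: mirror:Alice, ticket:Ivan, hat:Ivan
The ticket is held by Ivan.

Answer: Ivan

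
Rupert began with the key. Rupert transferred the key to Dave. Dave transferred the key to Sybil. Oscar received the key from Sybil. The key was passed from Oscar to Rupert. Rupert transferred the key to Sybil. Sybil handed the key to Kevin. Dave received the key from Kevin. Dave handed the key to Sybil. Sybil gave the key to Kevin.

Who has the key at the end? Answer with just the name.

Answer: Kevin

Derivation:
Tracking the key through each event:
Start: Rupert has the key.
After event 1: Dave has the key.
After event 2: Sybil has the key.
After event 3: Oscar has the key.
After event 4: Rupert has the key.
After event 5: Sybil has the key.
After event 6: Kevin has the key.
After event 7: Dave has the key.
After event 8: Sybil has the key.
After event 9: Kevin has the key.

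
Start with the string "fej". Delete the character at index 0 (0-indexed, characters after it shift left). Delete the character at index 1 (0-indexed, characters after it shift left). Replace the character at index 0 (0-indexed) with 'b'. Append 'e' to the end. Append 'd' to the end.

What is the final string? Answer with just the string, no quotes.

Applying each edit step by step:
Start: "fej"
Op 1 (delete idx 0 = 'f'): "fej" -> "ej"
Op 2 (delete idx 1 = 'j'): "ej" -> "e"
Op 3 (replace idx 0: 'e' -> 'b'): "e" -> "b"
Op 4 (append 'e'): "b" -> "be"
Op 5 (append 'd'): "be" -> "bed"

Answer: bed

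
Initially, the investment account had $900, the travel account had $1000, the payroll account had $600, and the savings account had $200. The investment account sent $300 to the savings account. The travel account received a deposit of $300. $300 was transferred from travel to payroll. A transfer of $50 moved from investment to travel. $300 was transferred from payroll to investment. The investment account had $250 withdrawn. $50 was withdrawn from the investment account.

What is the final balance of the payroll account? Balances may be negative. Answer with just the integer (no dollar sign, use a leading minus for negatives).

Tracking account balances step by step:
Start: investment=900, travel=1000, payroll=600, savings=200
Event 1 (transfer 300 investment -> savings): investment: 900 - 300 = 600, savings: 200 + 300 = 500. Balances: investment=600, travel=1000, payroll=600, savings=500
Event 2 (deposit 300 to travel): travel: 1000 + 300 = 1300. Balances: investment=600, travel=1300, payroll=600, savings=500
Event 3 (transfer 300 travel -> payroll): travel: 1300 - 300 = 1000, payroll: 600 + 300 = 900. Balances: investment=600, travel=1000, payroll=900, savings=500
Event 4 (transfer 50 investment -> travel): investment: 600 - 50 = 550, travel: 1000 + 50 = 1050. Balances: investment=550, travel=1050, payroll=900, savings=500
Event 5 (transfer 300 payroll -> investment): payroll: 900 - 300 = 600, investment: 550 + 300 = 850. Balances: investment=850, travel=1050, payroll=600, savings=500
Event 6 (withdraw 250 from investment): investment: 850 - 250 = 600. Balances: investment=600, travel=1050, payroll=600, savings=500
Event 7 (withdraw 50 from investment): investment: 600 - 50 = 550. Balances: investment=550, travel=1050, payroll=600, savings=500

Final balance of payroll: 600

Answer: 600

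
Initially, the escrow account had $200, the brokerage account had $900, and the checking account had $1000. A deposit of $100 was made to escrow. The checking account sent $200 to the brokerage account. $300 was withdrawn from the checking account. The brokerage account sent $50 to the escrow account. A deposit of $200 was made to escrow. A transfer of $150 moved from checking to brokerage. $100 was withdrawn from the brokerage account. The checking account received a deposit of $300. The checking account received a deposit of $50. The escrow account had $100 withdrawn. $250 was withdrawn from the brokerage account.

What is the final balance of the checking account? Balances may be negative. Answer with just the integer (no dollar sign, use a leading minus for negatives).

Tracking account balances step by step:
Start: escrow=200, brokerage=900, checking=1000
Event 1 (deposit 100 to escrow): escrow: 200 + 100 = 300. Balances: escrow=300, brokerage=900, checking=1000
Event 2 (transfer 200 checking -> brokerage): checking: 1000 - 200 = 800, brokerage: 900 + 200 = 1100. Balances: escrow=300, brokerage=1100, checking=800
Event 3 (withdraw 300 from checking): checking: 800 - 300 = 500. Balances: escrow=300, brokerage=1100, checking=500
Event 4 (transfer 50 brokerage -> escrow): brokerage: 1100 - 50 = 1050, escrow: 300 + 50 = 350. Balances: escrow=350, brokerage=1050, checking=500
Event 5 (deposit 200 to escrow): escrow: 350 + 200 = 550. Balances: escrow=550, brokerage=1050, checking=500
Event 6 (transfer 150 checking -> brokerage): checking: 500 - 150 = 350, brokerage: 1050 + 150 = 1200. Balances: escrow=550, brokerage=1200, checking=350
Event 7 (withdraw 100 from brokerage): brokerage: 1200 - 100 = 1100. Balances: escrow=550, brokerage=1100, checking=350
Event 8 (deposit 300 to checking): checking: 350 + 300 = 650. Balances: escrow=550, brokerage=1100, checking=650
Event 9 (deposit 50 to checking): checking: 650 + 50 = 700. Balances: escrow=550, brokerage=1100, checking=700
Event 10 (withdraw 100 from escrow): escrow: 550 - 100 = 450. Balances: escrow=450, brokerage=1100, checking=700
Event 11 (withdraw 250 from brokerage): brokerage: 1100 - 250 = 850. Balances: escrow=450, brokerage=850, checking=700

Final balance of checking: 700

Answer: 700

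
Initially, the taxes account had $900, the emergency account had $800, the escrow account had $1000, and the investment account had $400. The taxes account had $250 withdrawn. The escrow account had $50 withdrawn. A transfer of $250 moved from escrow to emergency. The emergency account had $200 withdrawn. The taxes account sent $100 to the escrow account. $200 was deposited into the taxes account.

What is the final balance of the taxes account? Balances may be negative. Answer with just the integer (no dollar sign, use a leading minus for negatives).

Tracking account balances step by step:
Start: taxes=900, emergency=800, escrow=1000, investment=400
Event 1 (withdraw 250 from taxes): taxes: 900 - 250 = 650. Balances: taxes=650, emergency=800, escrow=1000, investment=400
Event 2 (withdraw 50 from escrow): escrow: 1000 - 50 = 950. Balances: taxes=650, emergency=800, escrow=950, investment=400
Event 3 (transfer 250 escrow -> emergency): escrow: 950 - 250 = 700, emergency: 800 + 250 = 1050. Balances: taxes=650, emergency=1050, escrow=700, investment=400
Event 4 (withdraw 200 from emergency): emergency: 1050 - 200 = 850. Balances: taxes=650, emergency=850, escrow=700, investment=400
Event 5 (transfer 100 taxes -> escrow): taxes: 650 - 100 = 550, escrow: 700 + 100 = 800. Balances: taxes=550, emergency=850, escrow=800, investment=400
Event 6 (deposit 200 to taxes): taxes: 550 + 200 = 750. Balances: taxes=750, emergency=850, escrow=800, investment=400

Final balance of taxes: 750

Answer: 750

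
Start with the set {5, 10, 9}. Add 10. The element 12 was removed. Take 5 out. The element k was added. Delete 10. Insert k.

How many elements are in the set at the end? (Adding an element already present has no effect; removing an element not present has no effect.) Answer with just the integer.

Tracking the set through each operation:
Start: {10, 5, 9}
Event 1 (add 10): already present, no change. Set: {10, 5, 9}
Event 2 (remove 12): not present, no change. Set: {10, 5, 9}
Event 3 (remove 5): removed. Set: {10, 9}
Event 4 (add k): added. Set: {10, 9, k}
Event 5 (remove 10): removed. Set: {9, k}
Event 6 (add k): already present, no change. Set: {9, k}

Final set: {9, k} (size 2)

Answer: 2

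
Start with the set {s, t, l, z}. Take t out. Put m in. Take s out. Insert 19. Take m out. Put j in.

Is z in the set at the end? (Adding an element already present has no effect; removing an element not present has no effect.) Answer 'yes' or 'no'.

Answer: yes

Derivation:
Tracking the set through each operation:
Start: {l, s, t, z}
Event 1 (remove t): removed. Set: {l, s, z}
Event 2 (add m): added. Set: {l, m, s, z}
Event 3 (remove s): removed. Set: {l, m, z}
Event 4 (add 19): added. Set: {19, l, m, z}
Event 5 (remove m): removed. Set: {19, l, z}
Event 6 (add j): added. Set: {19, j, l, z}

Final set: {19, j, l, z} (size 4)
z is in the final set.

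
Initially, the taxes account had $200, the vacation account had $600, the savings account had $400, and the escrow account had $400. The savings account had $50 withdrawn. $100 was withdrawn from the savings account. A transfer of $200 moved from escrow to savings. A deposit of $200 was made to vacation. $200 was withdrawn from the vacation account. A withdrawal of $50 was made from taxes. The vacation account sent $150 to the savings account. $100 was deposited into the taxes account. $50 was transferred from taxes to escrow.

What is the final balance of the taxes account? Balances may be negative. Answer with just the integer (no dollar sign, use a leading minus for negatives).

Tracking account balances step by step:
Start: taxes=200, vacation=600, savings=400, escrow=400
Event 1 (withdraw 50 from savings): savings: 400 - 50 = 350. Balances: taxes=200, vacation=600, savings=350, escrow=400
Event 2 (withdraw 100 from savings): savings: 350 - 100 = 250. Balances: taxes=200, vacation=600, savings=250, escrow=400
Event 3 (transfer 200 escrow -> savings): escrow: 400 - 200 = 200, savings: 250 + 200 = 450. Balances: taxes=200, vacation=600, savings=450, escrow=200
Event 4 (deposit 200 to vacation): vacation: 600 + 200 = 800. Balances: taxes=200, vacation=800, savings=450, escrow=200
Event 5 (withdraw 200 from vacation): vacation: 800 - 200 = 600. Balances: taxes=200, vacation=600, savings=450, escrow=200
Event 6 (withdraw 50 from taxes): taxes: 200 - 50 = 150. Balances: taxes=150, vacation=600, savings=450, escrow=200
Event 7 (transfer 150 vacation -> savings): vacation: 600 - 150 = 450, savings: 450 + 150 = 600. Balances: taxes=150, vacation=450, savings=600, escrow=200
Event 8 (deposit 100 to taxes): taxes: 150 + 100 = 250. Balances: taxes=250, vacation=450, savings=600, escrow=200
Event 9 (transfer 50 taxes -> escrow): taxes: 250 - 50 = 200, escrow: 200 + 50 = 250. Balances: taxes=200, vacation=450, savings=600, escrow=250

Final balance of taxes: 200

Answer: 200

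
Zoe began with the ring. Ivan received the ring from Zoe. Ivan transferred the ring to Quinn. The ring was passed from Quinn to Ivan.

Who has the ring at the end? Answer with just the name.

Tracking the ring through each event:
Start: Zoe has the ring.
After event 1: Ivan has the ring.
After event 2: Quinn has the ring.
After event 3: Ivan has the ring.

Answer: Ivan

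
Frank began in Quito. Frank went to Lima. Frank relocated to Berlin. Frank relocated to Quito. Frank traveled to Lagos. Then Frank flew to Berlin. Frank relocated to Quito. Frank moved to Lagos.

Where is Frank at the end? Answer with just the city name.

Answer: Lagos

Derivation:
Tracking Frank's location:
Start: Frank is in Quito.
After move 1: Quito -> Lima. Frank is in Lima.
After move 2: Lima -> Berlin. Frank is in Berlin.
After move 3: Berlin -> Quito. Frank is in Quito.
After move 4: Quito -> Lagos. Frank is in Lagos.
After move 5: Lagos -> Berlin. Frank is in Berlin.
After move 6: Berlin -> Quito. Frank is in Quito.
After move 7: Quito -> Lagos. Frank is in Lagos.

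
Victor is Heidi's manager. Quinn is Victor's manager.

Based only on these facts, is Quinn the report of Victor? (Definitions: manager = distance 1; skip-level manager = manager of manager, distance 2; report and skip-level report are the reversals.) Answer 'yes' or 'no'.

Reconstructing the manager chain from the given facts:
  Quinn -> Victor -> Heidi
(each arrow means 'manager of the next')
Positions in the chain (0 = top):
  position of Quinn: 0
  position of Victor: 1
  position of Heidi: 2

Quinn is at position 0, Victor is at position 1; signed distance (j - i) = 1.
'report' requires j - i = -1. Actual distance is 1, so the relation does NOT hold.

Answer: no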